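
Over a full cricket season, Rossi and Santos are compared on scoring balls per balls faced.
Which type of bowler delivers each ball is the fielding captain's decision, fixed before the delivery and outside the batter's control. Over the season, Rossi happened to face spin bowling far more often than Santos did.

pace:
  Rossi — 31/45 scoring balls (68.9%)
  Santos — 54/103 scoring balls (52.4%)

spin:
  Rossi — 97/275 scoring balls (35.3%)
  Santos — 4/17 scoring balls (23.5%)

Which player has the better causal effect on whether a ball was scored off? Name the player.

Rossi

Rossi is higher inside every bowling type stratum but Santos is higher in aggregate. Whether to stratify depends on how bowling type relates to the player.
Nothing the player does changes bowling type; the imbalance is an allocation artefact. With bowling type also predicting the outcome, the pooled figure is confounded, and the within-stratum comparison is the causal one.
Within each level — pace: 68.9% vs 52.4%; spin: 35.3% vs 23.5% — Rossi is higher every time.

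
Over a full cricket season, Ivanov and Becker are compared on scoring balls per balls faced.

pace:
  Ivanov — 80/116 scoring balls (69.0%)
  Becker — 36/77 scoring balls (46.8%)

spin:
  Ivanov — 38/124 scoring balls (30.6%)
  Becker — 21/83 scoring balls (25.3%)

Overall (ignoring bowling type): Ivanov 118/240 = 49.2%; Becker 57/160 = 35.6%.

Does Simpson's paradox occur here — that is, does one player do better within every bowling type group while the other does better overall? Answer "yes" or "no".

no

Within each bowling type level (pace 69.0% vs 46.8%; spin 30.6% vs 25.3%), Ivanov has the higher rate every time. Pooled: 49.2% vs 35.6% — Ivanov has the higher rate overall. They agree.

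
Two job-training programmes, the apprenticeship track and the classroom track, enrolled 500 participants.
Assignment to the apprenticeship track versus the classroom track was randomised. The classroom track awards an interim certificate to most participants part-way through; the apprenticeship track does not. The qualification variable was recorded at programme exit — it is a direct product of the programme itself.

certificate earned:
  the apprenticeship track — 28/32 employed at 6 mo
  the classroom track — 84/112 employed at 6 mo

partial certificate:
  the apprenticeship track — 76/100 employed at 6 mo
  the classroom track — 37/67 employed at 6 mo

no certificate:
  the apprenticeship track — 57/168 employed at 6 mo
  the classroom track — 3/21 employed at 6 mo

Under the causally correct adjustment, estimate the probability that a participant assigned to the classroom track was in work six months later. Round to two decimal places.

0.62

Qualification attained during the programme is downstream of the programme. One should not condition on a consequence of treatment, so the overall rates are the right comparison.
So P(outcome | do(the classroom track)) is just the pooled rate for the classroom track: 124/200 = 0.620.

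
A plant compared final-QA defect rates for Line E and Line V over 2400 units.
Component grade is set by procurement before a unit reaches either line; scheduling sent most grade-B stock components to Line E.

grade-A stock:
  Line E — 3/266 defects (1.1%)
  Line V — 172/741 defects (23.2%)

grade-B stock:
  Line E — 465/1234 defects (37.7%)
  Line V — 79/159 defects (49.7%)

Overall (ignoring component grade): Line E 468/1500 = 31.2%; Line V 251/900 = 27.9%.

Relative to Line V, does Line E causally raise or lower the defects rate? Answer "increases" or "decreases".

Line E is lower inside every component grade stratum but Line V is lower in aggregate. Whether to stratify depends on how component grade relates to the line.
Nothing the line does changes component grade; the imbalance is an allocation artefact. With component grade also predicting the outcome, the pooled figure is confounded, and the within-stratum comparison is the causal one.
Within each level — grade-A stock: 1.1% vs 23.2%; grade-B stock: 37.7% vs 49.7% — Line E is lower every time.

decreases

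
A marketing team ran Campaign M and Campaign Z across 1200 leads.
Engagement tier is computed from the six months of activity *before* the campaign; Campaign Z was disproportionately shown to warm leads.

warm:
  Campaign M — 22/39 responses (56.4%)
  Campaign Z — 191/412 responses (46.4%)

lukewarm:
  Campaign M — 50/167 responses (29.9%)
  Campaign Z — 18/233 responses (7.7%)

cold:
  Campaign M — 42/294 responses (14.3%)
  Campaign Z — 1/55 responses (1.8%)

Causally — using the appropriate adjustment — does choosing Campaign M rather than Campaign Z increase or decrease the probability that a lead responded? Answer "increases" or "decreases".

increases

Nothing the campaign does changes engagement tier; the imbalance is an allocation artefact. With engagement tier also predicting the outcome, the pooled figure is confounded, and the within-stratum comparison is the causal one.
Within each level — warm: 56.4% vs 46.4%; lukewarm: 29.9% vs 7.7%; cold: 14.3% vs 1.8% — Campaign M is higher every time.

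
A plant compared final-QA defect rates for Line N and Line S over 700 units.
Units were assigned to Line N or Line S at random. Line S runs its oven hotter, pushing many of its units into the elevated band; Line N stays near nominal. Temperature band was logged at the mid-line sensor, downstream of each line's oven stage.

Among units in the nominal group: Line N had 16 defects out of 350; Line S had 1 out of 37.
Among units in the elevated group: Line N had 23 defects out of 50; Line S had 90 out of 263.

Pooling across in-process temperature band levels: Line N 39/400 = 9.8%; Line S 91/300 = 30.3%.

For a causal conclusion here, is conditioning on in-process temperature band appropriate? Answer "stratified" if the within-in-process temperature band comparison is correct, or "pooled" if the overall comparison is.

The in-process temperature band-specific comparison favours Line S throughout, but the pooled figures favour Line N. The question is whether to condition on in-process temperature band.
Because the line influences in-process temperature band, in-process temperature band is a post-treatment mediator, not a confounder. Stratifying on it would bias the estimate; the causal effect is the crude pooled difference.
Pooled: Line N 9.8% vs Line S 30.3%; Line N is lower overall.

pooled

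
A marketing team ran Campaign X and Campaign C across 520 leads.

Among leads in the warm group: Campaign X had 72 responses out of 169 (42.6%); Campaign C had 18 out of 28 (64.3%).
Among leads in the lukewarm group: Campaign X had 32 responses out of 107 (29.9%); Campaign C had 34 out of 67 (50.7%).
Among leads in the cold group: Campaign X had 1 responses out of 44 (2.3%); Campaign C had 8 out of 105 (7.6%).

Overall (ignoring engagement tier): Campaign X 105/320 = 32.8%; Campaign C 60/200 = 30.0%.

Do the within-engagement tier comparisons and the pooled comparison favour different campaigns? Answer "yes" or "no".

Within each engagement tier level (warm 42.6% vs 64.3%; lukewarm 29.9% vs 50.7%; cold 2.3% vs 7.6%), Campaign C has the higher rate every time. Pooled: 32.8% vs 30.0% — Campaign X has the higher rate overall. The two comparisons disagree.

yes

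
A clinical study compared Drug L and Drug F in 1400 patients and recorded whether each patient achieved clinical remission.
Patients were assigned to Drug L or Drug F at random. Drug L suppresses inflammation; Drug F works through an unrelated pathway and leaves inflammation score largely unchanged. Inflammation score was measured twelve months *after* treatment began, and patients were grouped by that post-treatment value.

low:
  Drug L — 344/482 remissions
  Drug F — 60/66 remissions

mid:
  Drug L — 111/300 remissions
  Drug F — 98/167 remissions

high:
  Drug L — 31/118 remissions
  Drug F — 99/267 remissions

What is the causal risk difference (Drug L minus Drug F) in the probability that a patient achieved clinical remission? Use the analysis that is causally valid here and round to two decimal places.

+0.03

The stratified and pooled comparisons disagree (Drug F wins within each inflammation score; Drug L wins overall), so the answer turns on the causal role of inflammation score.
Inflammation score lies on the pathway drug → inflammation score → outcome, so adjusting for it blocks the indirect effect. For the total causal effect of drug, use the unadjusted pooled rates.
The causal difference is the pooled difference: 0.540 − 0.514 = +0.026.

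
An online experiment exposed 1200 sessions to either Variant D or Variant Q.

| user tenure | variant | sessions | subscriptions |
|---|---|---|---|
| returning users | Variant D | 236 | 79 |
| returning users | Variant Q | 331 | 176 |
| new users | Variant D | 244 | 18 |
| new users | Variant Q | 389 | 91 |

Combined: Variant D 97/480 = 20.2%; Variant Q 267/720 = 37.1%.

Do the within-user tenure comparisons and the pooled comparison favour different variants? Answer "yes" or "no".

no

Within each user tenure level (returning users 33.5% vs 53.2%; new users 7.4% vs 23.4%), Variant Q has the higher rate every time. Pooled: 20.2% vs 37.1% — Variant Q has the higher rate overall. They agree.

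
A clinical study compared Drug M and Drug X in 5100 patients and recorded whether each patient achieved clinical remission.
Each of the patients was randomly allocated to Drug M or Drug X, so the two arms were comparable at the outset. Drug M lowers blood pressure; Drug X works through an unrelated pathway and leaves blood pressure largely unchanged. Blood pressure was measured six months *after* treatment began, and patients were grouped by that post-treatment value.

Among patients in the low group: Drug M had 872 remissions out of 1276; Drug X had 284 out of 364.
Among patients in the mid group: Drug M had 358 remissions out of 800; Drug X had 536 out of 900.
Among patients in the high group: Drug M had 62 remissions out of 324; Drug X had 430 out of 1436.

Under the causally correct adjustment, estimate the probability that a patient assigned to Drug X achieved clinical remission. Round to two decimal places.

0.46

Within every blood pressure level Drug X has the higher rate, yet pooled Drug M does — Simpson's reversal.
Blood pressure lies on the pathway drug → blood pressure → outcome, so adjusting for it blocks the indirect effect. For the total causal effect of drug, use the unadjusted pooled rates.
So P(outcome | do(Drug X)) is just the pooled rate for Drug X: 1250/2700 = 0.463.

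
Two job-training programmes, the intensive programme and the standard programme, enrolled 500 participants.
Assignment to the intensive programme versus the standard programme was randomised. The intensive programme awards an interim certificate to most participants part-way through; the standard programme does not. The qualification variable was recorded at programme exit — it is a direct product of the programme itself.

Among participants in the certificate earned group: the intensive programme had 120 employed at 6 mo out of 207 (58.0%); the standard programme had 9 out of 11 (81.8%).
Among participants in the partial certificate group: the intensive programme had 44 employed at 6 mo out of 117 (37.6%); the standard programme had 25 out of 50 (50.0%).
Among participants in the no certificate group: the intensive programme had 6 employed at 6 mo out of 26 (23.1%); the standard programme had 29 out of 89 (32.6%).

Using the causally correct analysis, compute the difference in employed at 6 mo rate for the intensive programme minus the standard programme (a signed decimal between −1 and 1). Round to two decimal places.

+0.07

Qualification attained during the programme is downstream of the programme. One should not condition on a consequence of treatment, so the overall rates are the right comparison.
The causal difference is the pooled difference: 0.486 − 0.420 = +0.066.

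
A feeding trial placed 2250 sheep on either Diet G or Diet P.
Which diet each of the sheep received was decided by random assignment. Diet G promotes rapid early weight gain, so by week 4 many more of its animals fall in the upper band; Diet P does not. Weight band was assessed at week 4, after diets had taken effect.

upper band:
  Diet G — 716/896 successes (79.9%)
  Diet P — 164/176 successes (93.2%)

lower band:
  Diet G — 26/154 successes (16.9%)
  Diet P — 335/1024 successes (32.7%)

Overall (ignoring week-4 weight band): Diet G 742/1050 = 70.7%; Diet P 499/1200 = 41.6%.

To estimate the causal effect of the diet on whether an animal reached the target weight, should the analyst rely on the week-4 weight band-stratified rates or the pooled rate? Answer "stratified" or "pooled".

pooled

The week-4 weight band-specific comparison favours Diet P throughout, but the pooled figures favour Diet G. The question is whether to condition on week-4 weight band.
Because the diet influences week-4 weight band, week-4 weight band is a post-treatment mediator, not a confounder. Stratifying on it would bias the estimate; the causal effect is the crude pooled difference.
Pooled: Diet G 70.7% vs Diet P 41.6%; Diet G is higher overall.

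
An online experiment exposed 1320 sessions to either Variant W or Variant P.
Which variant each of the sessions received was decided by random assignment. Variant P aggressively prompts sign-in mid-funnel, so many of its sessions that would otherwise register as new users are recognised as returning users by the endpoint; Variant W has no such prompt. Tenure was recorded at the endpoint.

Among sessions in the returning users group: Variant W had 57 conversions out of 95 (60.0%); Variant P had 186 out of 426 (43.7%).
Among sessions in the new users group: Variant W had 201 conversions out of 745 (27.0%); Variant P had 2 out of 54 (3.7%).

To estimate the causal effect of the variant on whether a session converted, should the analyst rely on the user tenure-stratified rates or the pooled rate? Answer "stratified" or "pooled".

pooled

Because the variant influences user tenure, user tenure is a post-treatment mediator, not a confounder. Stratifying on it would bias the estimate; the causal effect is the crude pooled difference.
Pooled: Variant W 30.7% vs Variant P 39.2%; Variant P is higher overall.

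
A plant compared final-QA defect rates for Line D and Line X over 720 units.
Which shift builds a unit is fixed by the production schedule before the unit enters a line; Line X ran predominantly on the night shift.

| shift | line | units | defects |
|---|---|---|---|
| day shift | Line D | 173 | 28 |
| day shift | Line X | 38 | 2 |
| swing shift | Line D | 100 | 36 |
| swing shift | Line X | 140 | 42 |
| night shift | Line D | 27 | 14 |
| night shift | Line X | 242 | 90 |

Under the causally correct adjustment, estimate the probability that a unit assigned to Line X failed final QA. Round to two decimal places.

Within every shift level Line X has the lower rate, yet pooled Line D does — Simpson's reversal.
Here shift is a common cause — it drives both which line a case falls under and the outcome. The crude comparison mixes populations; the stratum-specific rates are the causally relevant ones.
Standardising Line X to the population shift mix: 0.293·2/38 + 0.333·42/140 + 0.374·90/242 = 0.254.

0.25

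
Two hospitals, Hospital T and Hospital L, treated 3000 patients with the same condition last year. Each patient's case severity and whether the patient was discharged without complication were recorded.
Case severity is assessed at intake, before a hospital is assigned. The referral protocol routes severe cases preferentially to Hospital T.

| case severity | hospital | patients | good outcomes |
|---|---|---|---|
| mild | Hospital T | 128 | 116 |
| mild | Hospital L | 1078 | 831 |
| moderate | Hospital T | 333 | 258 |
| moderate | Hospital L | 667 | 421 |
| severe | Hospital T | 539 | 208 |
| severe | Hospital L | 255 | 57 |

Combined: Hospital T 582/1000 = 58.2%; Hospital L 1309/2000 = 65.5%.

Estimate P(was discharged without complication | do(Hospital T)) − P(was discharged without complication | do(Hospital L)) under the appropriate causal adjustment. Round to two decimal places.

+0.15

Nothing the hospital does changes case severity; the imbalance is an allocation artefact. With case severity also predicting the outcome, the pooled figure is confounded, and the within-stratum comparison is the causal one.
Adjusting over the population distribution of case severity: 0.402·(0.906−0.771) + 0.333·(0.775−0.631) + 0.265·(0.386−0.224) = +0.145.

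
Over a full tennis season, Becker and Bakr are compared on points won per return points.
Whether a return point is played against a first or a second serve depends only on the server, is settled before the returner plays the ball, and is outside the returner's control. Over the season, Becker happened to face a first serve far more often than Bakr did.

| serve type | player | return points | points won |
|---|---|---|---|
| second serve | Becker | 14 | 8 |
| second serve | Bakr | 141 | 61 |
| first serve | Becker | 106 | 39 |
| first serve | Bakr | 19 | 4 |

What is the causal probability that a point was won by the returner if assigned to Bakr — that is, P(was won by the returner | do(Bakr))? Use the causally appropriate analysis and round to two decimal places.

The serve type-specific comparison favours Becker throughout, but the pooled figures favour Bakr. The question is whether to condition on serve type.
Serve type satisfies the back-door criterion: it is not a descendant of the player, and it blocks the spurious path from player to outcome. Adjusting for it (i.e., using the within-serve type rates) gives the causal effect.
Standardising Bakr to the population serve type mix: 0.554·61/141 + 0.446·4/19 = 0.333.

0.33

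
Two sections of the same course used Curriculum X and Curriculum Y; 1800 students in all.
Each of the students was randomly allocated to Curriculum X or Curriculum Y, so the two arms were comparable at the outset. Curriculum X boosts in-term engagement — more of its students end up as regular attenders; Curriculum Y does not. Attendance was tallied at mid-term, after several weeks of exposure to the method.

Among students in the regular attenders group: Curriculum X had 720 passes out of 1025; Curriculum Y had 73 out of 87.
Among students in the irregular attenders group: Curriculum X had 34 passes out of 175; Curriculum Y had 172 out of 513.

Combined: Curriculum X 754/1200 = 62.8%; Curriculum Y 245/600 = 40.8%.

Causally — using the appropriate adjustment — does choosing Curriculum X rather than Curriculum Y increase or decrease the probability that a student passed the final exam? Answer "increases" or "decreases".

Mid-term attendance lies on the pathway teaching method → mid-term attendance → outcome, so adjusting for it blocks the indirect effect. For the total causal effect of teaching method, use the unadjusted pooled rates.
Pooled: Curriculum X 62.8% vs Curriculum Y 40.8%; Curriculum X is higher overall.

increases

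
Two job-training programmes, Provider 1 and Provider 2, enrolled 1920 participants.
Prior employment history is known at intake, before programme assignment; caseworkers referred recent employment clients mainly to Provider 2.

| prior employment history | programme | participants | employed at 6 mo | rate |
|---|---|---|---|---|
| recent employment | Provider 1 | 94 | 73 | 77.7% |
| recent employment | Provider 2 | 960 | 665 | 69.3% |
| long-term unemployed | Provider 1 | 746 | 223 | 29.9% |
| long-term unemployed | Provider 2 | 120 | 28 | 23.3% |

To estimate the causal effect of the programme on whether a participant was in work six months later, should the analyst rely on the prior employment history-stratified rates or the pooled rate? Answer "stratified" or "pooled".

The imbalance in prior employment history arose from how participants were allocated, not from anything the programme did; and prior employment history independently affects the outcome. The pooled gap is confounded — condition on prior employment history.
Within each level — recent employment: 77.7% vs 69.3%; long-term unemployed: 29.9% vs 23.3% — Provider 1 is higher every time.

stratified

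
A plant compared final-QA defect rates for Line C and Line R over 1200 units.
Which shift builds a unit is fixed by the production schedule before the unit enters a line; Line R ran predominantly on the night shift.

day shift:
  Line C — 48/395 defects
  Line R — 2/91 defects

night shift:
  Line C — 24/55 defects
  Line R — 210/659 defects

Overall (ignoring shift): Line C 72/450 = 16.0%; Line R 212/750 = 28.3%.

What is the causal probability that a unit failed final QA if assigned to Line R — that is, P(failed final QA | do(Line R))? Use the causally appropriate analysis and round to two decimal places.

0.20

Within every shift level Line R has the lower rate, yet pooled Line C does — Simpson's reversal.
Shift satisfies the back-door criterion: it is not a descendant of the line, and it blocks the spurious path from line to outcome. Adjusting for it (i.e., using the within-shift rates) gives the causal effect.
Standardising Line R to the population shift mix: 0.405·2/91 + 0.595·210/659 = 0.199.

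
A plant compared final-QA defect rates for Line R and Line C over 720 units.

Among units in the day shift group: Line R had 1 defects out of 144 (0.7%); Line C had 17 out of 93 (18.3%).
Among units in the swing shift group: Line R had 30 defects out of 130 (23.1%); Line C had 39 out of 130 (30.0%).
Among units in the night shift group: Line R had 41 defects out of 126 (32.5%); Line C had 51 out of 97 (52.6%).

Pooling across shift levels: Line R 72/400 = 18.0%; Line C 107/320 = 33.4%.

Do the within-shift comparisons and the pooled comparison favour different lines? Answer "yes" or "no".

Within each shift level (day shift 0.7% vs 18.3%; swing shift 23.1% vs 30.0%; night shift 32.5% vs 52.6%), Line R has the lower rate every time. Pooled: 18.0% vs 33.4% — Line R has the lower rate overall. They agree.

no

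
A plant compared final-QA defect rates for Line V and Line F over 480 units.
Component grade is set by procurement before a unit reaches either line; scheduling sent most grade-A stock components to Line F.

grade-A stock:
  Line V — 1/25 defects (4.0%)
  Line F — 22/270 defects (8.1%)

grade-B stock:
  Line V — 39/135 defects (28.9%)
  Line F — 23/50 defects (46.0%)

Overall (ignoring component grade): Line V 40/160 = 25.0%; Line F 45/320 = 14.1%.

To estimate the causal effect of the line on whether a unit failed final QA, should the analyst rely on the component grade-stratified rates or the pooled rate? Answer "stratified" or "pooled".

The component grade-specific comparison favours Line V throughout, but the pooled figures favour Line F. The question is whether to condition on component grade.
Since component grade is a pre-existing factor (not a product of the line) and it affects the outcome on its own, it is a confounder. The stratified rates, not the pooled rate, identify the causal effect.
Within each level — grade-A stock: 4.0% vs 8.1%; grade-B stock: 28.9% vs 46.0% — Line V is lower every time.

stratified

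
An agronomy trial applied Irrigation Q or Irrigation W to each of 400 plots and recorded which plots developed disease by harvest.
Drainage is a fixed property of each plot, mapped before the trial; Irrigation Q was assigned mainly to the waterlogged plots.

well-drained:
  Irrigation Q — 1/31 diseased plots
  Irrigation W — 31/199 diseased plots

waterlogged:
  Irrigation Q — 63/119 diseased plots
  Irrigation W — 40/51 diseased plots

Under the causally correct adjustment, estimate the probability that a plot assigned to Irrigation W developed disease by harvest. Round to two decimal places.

Here field drainage is a common cause — it drives both which irrigation a case falls under and the outcome. The crude comparison mixes populations; the stratum-specific rates are the causally relevant ones.
Standardising Irrigation W to the population field drainage mix: 0.575·31/199 + 0.425·40/51 = 0.423.

0.42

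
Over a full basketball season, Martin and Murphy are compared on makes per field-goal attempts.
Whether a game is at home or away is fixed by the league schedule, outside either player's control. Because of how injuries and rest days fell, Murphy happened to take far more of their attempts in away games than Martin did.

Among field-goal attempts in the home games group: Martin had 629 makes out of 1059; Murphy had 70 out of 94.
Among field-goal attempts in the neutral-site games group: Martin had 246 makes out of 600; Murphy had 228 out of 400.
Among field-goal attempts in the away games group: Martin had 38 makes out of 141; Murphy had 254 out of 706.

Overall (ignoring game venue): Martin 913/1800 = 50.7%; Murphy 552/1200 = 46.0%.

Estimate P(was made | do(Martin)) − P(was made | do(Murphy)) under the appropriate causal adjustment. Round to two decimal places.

Within every game venue level Murphy has the higher rate, yet pooled Martin does — Simpson's reversal.
The imbalance in game venue arose from how field-goal attempts were allocated, not from anything the player did; and game venue independently affects the outcome. The pooled gap is confounded — condition on game venue.
Adjusting over the population distribution of game venue: 0.384·(0.594−0.745) + 0.333·(0.410−0.570) + 0.282·(0.270−0.360) = -0.137.

-0.14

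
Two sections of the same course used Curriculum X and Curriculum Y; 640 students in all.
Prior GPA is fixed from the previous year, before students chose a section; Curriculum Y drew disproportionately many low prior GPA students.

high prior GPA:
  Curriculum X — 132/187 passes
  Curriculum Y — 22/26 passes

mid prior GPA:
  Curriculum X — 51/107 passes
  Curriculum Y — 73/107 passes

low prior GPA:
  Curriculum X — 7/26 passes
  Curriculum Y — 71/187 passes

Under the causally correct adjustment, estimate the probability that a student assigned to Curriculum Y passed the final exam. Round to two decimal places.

0.64

Within every prior GPA band level Curriculum Y has the higher rate, yet pooled Curriculum X does — Simpson's reversal.
The imbalance in prior GPA band arose from how students were allocated, not from anything the teaching method did; and prior GPA band independently affects the outcome. The pooled gap is confounded — condition on prior GPA band.
Standardising Curriculum Y to the population prior GPA band mix: 0.333·22/26 + 0.334·73/107 + 0.333·71/187 = 0.636.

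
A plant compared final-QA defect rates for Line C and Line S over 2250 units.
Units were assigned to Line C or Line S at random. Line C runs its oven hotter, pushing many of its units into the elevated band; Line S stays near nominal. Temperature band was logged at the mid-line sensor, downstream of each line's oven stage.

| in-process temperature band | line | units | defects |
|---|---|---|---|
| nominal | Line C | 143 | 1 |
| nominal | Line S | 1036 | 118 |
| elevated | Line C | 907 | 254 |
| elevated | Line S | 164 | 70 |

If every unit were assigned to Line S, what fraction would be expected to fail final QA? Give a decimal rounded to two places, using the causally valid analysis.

0.16

The in-process temperature band-specific comparison favours Line C throughout, but the pooled figures favour Line S. The question is whether to condition on in-process temperature band.
The distribution of in-process temperature band is itself part of what the line does — it is an intermediate outcome. Holding it fixed would remove that part of the effect; the total effect is the pooled difference.
So P(outcome | do(Line S)) is just the pooled rate for Line S: 188/1200 = 0.157.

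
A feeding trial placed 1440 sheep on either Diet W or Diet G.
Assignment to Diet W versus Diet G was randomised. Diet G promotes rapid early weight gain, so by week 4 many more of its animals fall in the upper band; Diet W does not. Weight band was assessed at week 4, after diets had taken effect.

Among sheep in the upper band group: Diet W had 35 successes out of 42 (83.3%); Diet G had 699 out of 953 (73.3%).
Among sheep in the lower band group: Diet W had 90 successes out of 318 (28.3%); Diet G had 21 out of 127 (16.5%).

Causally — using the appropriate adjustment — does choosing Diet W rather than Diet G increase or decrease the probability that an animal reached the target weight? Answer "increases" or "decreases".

decreases

Week-4 weight band is recorded after the diet and is itself shifted by it — it sits on the causal path from diet to outcome. Conditioning on a mediator would strip out part of the effect we want; the pooled comparison gives the total causal effect.
Pooled: Diet W 34.7% vs Diet G 66.7%; Diet G is higher overall.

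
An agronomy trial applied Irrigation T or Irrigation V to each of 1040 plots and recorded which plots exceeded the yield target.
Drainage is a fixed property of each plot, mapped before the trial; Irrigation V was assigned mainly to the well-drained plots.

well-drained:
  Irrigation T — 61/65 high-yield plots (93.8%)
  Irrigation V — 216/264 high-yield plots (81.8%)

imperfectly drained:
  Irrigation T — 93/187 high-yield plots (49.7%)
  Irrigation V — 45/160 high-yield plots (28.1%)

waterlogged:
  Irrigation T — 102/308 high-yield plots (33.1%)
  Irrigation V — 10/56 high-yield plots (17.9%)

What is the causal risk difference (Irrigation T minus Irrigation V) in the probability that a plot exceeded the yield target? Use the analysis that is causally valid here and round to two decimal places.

Irrigation T is higher inside every field drainage stratum but Irrigation V is higher in aggregate. Whether to stratify depends on how field drainage relates to the irrigation.
Since field drainage is a pre-existing factor (not a product of the irrigation) and it affects the outcome on its own, it is a confounder. The stratified rates, not the pooled rate, identify the causal effect.
Adjusting over the population distribution of field drainage: 0.316·(0.938−0.818) + 0.334·(0.497−0.281) + 0.350·(0.331−0.179) = +0.164.

+0.16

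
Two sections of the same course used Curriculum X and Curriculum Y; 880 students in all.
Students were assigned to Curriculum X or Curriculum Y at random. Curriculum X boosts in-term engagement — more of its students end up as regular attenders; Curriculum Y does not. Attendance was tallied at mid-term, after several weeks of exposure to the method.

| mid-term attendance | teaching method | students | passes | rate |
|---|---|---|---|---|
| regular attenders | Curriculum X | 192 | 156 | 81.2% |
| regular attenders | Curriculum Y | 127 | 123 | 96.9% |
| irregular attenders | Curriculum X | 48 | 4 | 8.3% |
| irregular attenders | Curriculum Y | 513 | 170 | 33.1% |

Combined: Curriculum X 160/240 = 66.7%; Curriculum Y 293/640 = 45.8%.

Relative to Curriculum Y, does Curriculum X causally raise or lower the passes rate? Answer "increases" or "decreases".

Mid-term attendance is recorded after the teaching method and is itself shifted by it — it sits on the causal path from teaching method to outcome. Conditioning on a mediator would strip out part of the effect we want; the pooled comparison gives the total causal effect.
Pooled: Curriculum X 66.7% vs Curriculum Y 45.8%; Curriculum X is higher overall.

increases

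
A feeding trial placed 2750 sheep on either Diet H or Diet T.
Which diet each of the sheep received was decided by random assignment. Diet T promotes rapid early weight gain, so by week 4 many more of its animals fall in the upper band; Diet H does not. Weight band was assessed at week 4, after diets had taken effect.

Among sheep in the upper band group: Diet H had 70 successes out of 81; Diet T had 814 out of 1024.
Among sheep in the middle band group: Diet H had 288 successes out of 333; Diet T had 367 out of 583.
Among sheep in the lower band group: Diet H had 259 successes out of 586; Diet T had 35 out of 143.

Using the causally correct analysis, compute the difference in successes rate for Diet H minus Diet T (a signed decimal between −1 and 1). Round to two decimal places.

-0.08

Within every week-4 weight band level Diet H has the higher rate, yet pooled Diet T does — Simpson's reversal.
Week-4 weight band is downstream of the diet. One should not condition on a consequence of treatment, so the overall rates are the right comparison.
The causal difference is the pooled difference: 0.617 − 0.695 = -0.078.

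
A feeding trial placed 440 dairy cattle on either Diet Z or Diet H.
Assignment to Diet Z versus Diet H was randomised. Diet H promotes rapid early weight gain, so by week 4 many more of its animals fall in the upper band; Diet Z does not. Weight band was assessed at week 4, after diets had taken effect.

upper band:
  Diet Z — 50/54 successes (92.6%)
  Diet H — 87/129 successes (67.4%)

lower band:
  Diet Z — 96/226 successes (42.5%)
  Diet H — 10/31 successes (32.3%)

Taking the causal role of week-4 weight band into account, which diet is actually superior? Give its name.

Stratifying would compare diets among dairy cattle the diets themselves sorted into week-4 weight band groups — a form of selection on an intermediate. The unconditioned pooled rates give the total causal effect.
Pooled: Diet Z 52.1% vs Diet H 60.6%; Diet H is higher overall.

Diet H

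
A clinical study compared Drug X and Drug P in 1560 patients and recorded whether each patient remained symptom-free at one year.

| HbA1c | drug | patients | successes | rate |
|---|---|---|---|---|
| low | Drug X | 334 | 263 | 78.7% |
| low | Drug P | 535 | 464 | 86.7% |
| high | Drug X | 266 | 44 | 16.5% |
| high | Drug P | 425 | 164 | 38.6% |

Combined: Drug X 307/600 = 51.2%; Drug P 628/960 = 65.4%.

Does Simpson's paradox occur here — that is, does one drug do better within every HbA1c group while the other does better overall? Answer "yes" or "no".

no

Within each HbA1c level (low 78.7% vs 86.7%; high 16.5% vs 38.6%), Drug P has the higher rate every time. Pooled: 51.2% vs 65.4% — Drug P has the higher rate overall. They agree.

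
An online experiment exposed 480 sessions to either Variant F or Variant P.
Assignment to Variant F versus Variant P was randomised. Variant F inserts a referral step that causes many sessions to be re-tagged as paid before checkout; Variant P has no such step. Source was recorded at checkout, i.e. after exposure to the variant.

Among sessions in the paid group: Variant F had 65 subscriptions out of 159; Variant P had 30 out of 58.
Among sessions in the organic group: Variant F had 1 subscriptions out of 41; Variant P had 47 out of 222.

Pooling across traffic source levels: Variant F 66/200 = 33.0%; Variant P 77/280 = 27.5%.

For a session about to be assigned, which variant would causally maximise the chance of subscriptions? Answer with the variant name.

The distribution of traffic source is itself part of what the variant does — it is an intermediate outcome. Holding it fixed would remove that part of the effect; the total effect is the pooled difference.
Pooled: Variant F 33.0% vs Variant P 27.5%; Variant F is higher overall.

Variant F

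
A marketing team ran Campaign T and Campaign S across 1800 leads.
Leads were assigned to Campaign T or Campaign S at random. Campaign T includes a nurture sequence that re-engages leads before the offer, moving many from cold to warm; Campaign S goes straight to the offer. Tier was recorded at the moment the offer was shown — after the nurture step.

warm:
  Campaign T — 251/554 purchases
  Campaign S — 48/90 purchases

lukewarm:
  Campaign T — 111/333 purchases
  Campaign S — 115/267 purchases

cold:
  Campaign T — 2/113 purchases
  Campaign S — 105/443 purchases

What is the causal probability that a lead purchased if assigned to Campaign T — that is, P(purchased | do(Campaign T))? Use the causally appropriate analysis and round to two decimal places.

Campaign S is higher inside every engagement tier stratum but Campaign T is higher in aggregate. Whether to stratify depends on how engagement tier relates to the campaign.
The distribution of engagement tier is itself part of what the campaign does — it is an intermediate outcome. Holding it fixed would remove that part of the effect; the total effect is the pooled difference.
So P(outcome | do(Campaign T)) is just the pooled rate for Campaign T: 364/1000 = 0.364.

0.36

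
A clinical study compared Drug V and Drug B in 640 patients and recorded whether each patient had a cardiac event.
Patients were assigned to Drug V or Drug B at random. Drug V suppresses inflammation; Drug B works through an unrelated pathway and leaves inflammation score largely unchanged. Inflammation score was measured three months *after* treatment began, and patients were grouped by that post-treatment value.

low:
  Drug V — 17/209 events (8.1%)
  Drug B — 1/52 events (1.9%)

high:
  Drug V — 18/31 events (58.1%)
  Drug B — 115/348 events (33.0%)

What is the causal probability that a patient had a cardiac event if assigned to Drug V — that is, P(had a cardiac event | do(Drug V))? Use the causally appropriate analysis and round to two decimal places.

0.15

Inflammation score is recorded after the drug and is itself shifted by it — it sits on the causal path from drug to outcome. Conditioning on a mediator would strip out part of the effect we want; the pooled comparison gives the total causal effect.
So P(outcome | do(Drug V)) is just the pooled rate for Drug V: 35/240 = 0.146.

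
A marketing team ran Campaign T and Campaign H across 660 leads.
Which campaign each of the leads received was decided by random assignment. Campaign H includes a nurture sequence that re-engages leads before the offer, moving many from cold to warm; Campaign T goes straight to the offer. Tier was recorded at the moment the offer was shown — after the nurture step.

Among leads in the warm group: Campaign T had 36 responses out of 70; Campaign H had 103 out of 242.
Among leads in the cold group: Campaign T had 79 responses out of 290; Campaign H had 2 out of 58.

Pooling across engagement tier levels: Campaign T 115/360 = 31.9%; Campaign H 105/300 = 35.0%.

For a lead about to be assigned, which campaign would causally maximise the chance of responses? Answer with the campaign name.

Campaign H

Within every engagement tier level Campaign T has the higher rate, yet pooled Campaign H does — Simpson's reversal.
Engagement tier here is a post-treatment variable shaped by the campaign; conditioning on it would introduce bias rather than remove it. The overall comparison is the causal one.
Pooled: Campaign T 31.9% vs Campaign H 35.0%; Campaign H is higher overall.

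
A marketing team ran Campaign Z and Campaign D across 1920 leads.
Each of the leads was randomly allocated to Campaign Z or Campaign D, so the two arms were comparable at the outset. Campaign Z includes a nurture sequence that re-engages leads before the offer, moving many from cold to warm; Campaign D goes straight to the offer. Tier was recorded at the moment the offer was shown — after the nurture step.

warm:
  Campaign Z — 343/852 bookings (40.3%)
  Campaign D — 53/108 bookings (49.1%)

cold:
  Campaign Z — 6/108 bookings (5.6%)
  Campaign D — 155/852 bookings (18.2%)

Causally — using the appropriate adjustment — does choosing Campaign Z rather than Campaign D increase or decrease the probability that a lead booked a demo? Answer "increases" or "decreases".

increases

The stratified and pooled comparisons disagree (Campaign D wins within each engagement tier; Campaign Z wins overall), so the answer turns on the causal role of engagement tier.
Stratifying would compare campaigns among leads the campaigns themselves sorted into engagement tier groups — a form of selection on an intermediate. The unconditioned pooled rates give the total causal effect.
Pooled: Campaign Z 36.4% vs Campaign D 21.7%; Campaign Z is higher overall.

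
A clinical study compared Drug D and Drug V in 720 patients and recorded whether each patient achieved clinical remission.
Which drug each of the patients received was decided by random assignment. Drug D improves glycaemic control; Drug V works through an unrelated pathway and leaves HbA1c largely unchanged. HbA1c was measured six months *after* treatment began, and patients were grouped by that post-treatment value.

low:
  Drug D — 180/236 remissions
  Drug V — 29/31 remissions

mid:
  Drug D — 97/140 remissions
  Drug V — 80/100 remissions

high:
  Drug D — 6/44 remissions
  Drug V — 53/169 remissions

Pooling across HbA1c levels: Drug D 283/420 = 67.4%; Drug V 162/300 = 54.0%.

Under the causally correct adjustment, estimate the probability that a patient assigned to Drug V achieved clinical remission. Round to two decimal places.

Stratifying would compare drugs among patients the drugs themselves sorted into HbA1c groups — a form of selection on an intermediate. The unconditioned pooled rates give the total causal effect.
So P(outcome | do(Drug V)) is just the pooled rate for Drug V: 162/300 = 0.540.

0.54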